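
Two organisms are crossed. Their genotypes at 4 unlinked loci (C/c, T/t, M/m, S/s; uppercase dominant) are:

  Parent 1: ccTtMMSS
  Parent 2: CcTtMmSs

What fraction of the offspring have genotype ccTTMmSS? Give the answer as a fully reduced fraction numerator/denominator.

ccTtMMSS gametes: cTMS×8, ctMS×8
CcTtMmSs gametes: CTMS×1, CTMs×1, CTmS×1, CTms×1, CtMS×1, CtMs×1, CtmS×1, Ctms×1, cTMS×1, cTMs×1, cTmS×1, cTms×1, ctMS×1, ctMs×1, ctmS×1, ctms×1
ccTtMMSS×CcTtMmSs grid (16·16=256): CcTTMMSS=8 CcTTMMSs=8 CcTTMmSS=8 CcTTMmSs=8 CcTtMMSS=16 CcTtMMSs=16 CcTtMmSS=16 CcTtMmSs=16 CcttMMSS=8 CcttMMSs=8 CcttMmSS=8 CcttMmSs=8 ccTTMMSS=8 ccTTMMSs=8 ccTTMmSS=8 ccTTMmSs=8 ccTtMMSS=16 ccTtMMSs=16 ccTtMmSS=16 ccTtMmSs=16 ccttMMSS=8 ccttMMSs=8 ccttMmSS=8 ccttMmSs=8
ccTTMmSS hits 8/256; gcd=8; 8÷8/256÷8 = 1/32

P(ccTTMmSS) = 1/32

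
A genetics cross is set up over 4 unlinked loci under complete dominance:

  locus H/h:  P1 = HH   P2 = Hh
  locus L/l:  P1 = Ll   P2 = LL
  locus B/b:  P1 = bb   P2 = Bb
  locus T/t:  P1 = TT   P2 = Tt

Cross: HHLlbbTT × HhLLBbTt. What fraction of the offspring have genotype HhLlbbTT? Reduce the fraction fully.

HHLlbbTT gametes: HLbT×8, HlbT×8
HhLLBbTt gametes: HLBT×2, HLBt×2, HLbT×2, HLbt×2, hLBT×2, hLBt×2, hLbT×2, hLbt×2
HHLlbbTT×HhLLBbTt grid (16·16=256): HHLLBbTT=16 HHLLBbTt=16 HHLLbbTT=16 HHLLbbTt=16 HHLlBbTT=16 HHLlBbTt=16 HHLlbbTT=16 HHLlbbTt=16 HhLLBbTT=16 HhLLBbTt=16 HhLLbbTT=16 HhLLbbTt=16 HhLlBbTT=16 HhLlBbTt=16 HhLlbbTT=16 HhLlbbTt=16
HhLlbbTT hits 16/256; gcd=16; 16÷16/256÷16 = 1/16

P(HhLlbbTT) = 1/16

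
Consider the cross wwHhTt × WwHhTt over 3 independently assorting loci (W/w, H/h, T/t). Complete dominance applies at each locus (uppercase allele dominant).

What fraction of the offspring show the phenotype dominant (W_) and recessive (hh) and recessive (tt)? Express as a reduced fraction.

wwHhTt gametes: wHT×2, wHt×2, whT×2, wht×2
WwHhTt gametes: WHT×1, WHt×1, WhT×1, Wht×1, wHT×1, wHt×1, whT×1, wht×1
wwHhTt×WwHhTt grid (8·8=64): WwHHTT=2 WwHHTt=4 WwHHtt=2 WwHhTT=4 WwHhTt=8 WwHhtt=4 WwhhTT=2 WwhhTt=4 Wwhhtt=2 wwHHTT=2 wwHHTt=4 wwHHtt=2 wwHhTT=4 wwHhTt=8 wwHhtt=4 wwhhTT=2 wwhhTt=4 wwhhtt=2
W_ hh tt hits 2/64; gcd=2; 2÷2/64÷2 = 1/32

P(W_ hh tt) = 1/32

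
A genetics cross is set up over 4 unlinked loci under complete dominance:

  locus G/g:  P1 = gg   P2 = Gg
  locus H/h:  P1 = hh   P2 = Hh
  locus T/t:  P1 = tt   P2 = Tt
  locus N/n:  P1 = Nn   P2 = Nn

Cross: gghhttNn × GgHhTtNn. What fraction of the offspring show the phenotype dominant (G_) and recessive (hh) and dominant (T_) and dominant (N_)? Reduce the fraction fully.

gghhttNn gametes: ghtN×8, ghtn×8
GgHhTtNn gametes: GHTN×1, GHTn×1, GHtN×1, GHtn×1, GhTN×1, GhTn×1, GhtN×1, Ghtn×1, gHTN×1, gHTn×1, gHtN×1, gHtn×1, ghTN×1, ghTn×1, ghtN×1, ghtn×1
gghhttNn×GgHhTtNn grid (16·16=256): GgHhTtNN=8 GgHhTtNn=16 GgHhTtnn=8 GgHhttNN=8 GgHhttNn=16 GgHhttnn=8 GghhTtNN=8 GghhTtNn=16 GghhTtnn=8 GghhttNN=8 GghhttNn=16 Gghhttnn=8 ggHhTtNN=8 ggHhTtNn=16 ggHhTtnn=8 ggHhttNN=8 ggHhttNn=16 ggHhttnn=8 gghhTtNN=8 gghhTtNn=16 gghhTtnn=8 gghhttNN=8 gghhttNn=16 gghhttnn=8
G_ hh T_ N_ hits 24/256; gcd=8; 24÷8/256÷8 = 3/32

P(G_ hh T_ N_) = 3/32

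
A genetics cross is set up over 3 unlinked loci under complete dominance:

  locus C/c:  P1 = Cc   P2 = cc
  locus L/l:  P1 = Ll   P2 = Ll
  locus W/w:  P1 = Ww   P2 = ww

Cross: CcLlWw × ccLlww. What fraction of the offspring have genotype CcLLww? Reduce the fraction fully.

P(CcLLww) = 1/16

CcLlWw gametes: CLW×1, CLw×1, ClW×1, Clw×1, cLW×1, cLw×1, clW×1, clw×1
ccLlww gametes: cLw×4, clw×4
CcLlWw×ccLlww grid (8·8=64): CcLLWw=4 CcLLww=4 CcLlWw=8 CcLlww=8 CcllWw=4 Ccllww=4 ccLLWw=4 ccLLww=4 ccLlWw=8 ccLlww=8 ccllWw=4 ccllww=4
CcLLww hits 4/64; gcd=4; 4÷4/64÷4 = 1/16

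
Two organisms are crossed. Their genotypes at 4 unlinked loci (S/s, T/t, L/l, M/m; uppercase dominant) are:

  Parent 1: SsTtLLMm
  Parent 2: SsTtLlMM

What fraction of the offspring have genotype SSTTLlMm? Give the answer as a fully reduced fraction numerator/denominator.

P(SSTTLlMm) = 1/64

SsTtLLMm gametes: STLM×2, STLm×2, StLM×2, StLm×2, sTLM×2, sTLm×2, stLM×2, stLm×2
SsTtLlMM gametes: STLM×2, STlM×2, StLM×2, StlM×2, sTLM×2, sTlM×2, stLM×2, stlM×2
SsTtLLMm×SsTtLlMM grid (16·16=256): SSTTLLMM=4 SSTTLLMm=4 SSTTLlMM=4 SSTTLlMm=4 SSTtLLMM=8 SSTtLLMm=8 SSTtLlMM=8 SSTtLlMm=8 SSttLLMM=4 SSttLLMm=4 SSttLlMM=4 SSttLlMm=4 SsTTLLMM=8 SsTTLLMm=8 SsTTLlMM=8 SsTTLlMm=8 SsTtLLMM=16 SsTtLLMm=16 SsTtLlMM=16 SsTtLlMm=16 SsttLLMM=8 SsttLLMm=8 SsttLlMM=8 SsttLlMm=8 ssTTLLMM=4 ssTTLLMm=4 ssTTLlMM=4 ssTTLlMm=4 ssTtLLMM=8 ssTtLLMm=8 ssTtLlMM=8 ssTtLlMm=8 ssttLLMM=4 ssttLLMm=4 ssttLlMM=4 ssttLlMm=4
SSTTLlMm hits 4/256; gcd=4; 4÷4/256÷4 = 1/64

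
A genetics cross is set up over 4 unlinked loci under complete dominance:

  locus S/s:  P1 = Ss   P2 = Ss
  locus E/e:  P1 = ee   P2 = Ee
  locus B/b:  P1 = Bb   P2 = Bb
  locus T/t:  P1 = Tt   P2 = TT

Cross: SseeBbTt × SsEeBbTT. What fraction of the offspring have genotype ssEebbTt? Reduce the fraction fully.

SseeBbTt gametes: SeBT×2, SeBt×2, SebT×2, Sebt×2, seBT×2, seBt×2, sebT×2, sebt×2
SsEeBbTT gametes: SEBT×2, SEbT×2, SeBT×2, SebT×2, sEBT×2, sEbT×2, seBT×2, sebT×2
SseeBbTt×SsEeBbTT grid (16·16=256): SSEeBBTT=4 SSEeBBTt=4 SSEeBbTT=8 SSEeBbTt=8 SSEebbTT=4 SSEebbTt=4 SSeeBBTT=4 SSeeBBTt=4 SSeeBbTT=8 SSeeBbTt=8 SSeebbTT=4 SSeebbTt=4 SsEeBBTT=8 SsEeBBTt=8 SsEeBbTT=16 SsEeBbTt=16 SsEebbTT=8 SsEebbTt=8 SseeBBTT=8 SseeBBTt=8 SseeBbTT=16 SseeBbTt=16 SseebbTT=8 SseebbTt=8 ssEeBBTT=4 ssEeBBTt=4 ssEeBbTT=8 ssEeBbTt=8 ssEebbTT=4 ssEebbTt=4 sseeBBTT=4 sseeBBTt=4 sseeBbTT=8 sseeBbTt=8 sseebbTT=4 sseebbTt=4
ssEebbTt hits 4/256; gcd=4; 4÷4/256÷4 = 1/64

P(ssEebbTt) = 1/64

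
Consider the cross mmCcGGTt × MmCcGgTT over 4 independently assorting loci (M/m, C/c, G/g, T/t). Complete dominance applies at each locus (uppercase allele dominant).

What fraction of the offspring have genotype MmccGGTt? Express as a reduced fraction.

mmCcGGTt gametes: mCGT×4, mCGt×4, mcGT×4, mcGt×4
MmCcGgTT gametes: MCGT×2, MCgT×2, McGT×2, McgT×2, mCGT×2, mCgT×2, mcGT×2, mcgT×2
mmCcGGTt×MmCcGgTT grid (16·16=256): MmCCGGTT=8 MmCCGGTt=8 MmCCGgTT=8 MmCCGgTt=8 MmCcGGTT=16 MmCcGGTt=16 MmCcGgTT=16 MmCcGgTt=16 MmccGGTT=8 MmccGGTt=8 MmccGgTT=8 MmccGgTt=8 mmCCGGTT=8 mmCCGGTt=8 mmCCGgTT=8 mmCCGgTt=8 mmCcGGTT=16 mmCcGGTt=16 mmCcGgTT=16 mmCcGgTt=16 mmccGGTT=8 mmccGGTt=8 mmccGgTT=8 mmccGgTt=8
MmccGGTt hits 8/256; gcd=8; 8÷8/256÷8 = 1/32

P(MmccGGTt) = 1/32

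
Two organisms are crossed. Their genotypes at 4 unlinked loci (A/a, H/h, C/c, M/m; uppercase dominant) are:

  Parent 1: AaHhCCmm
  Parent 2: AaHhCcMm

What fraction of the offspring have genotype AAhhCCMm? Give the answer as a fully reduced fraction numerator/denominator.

P(AAhhCCMm) = 1/64

AaHhCCmm gametes: AHCm×4, AhCm×4, aHCm×4, ahCm×4
AaHhCcMm gametes: AHCM×1, AHCm×1, AHcM×1, AHcm×1, AhCM×1, AhCm×1, AhcM×1, Ahcm×1, aHCM×1, aHCm×1, aHcM×1, aHcm×1, ahCM×1, ahCm×1, ahcM×1, ahcm×1
AaHhCCmm×AaHhCcMm grid (16·16=256): AAHHCCMm=4 AAHHCCmm=4 AAHHCcMm=4 AAHHCcmm=4 AAHhCCMm=8 AAHhCCmm=8 AAHhCcMm=8 AAHhCcmm=8 AAhhCCMm=4 AAhhCCmm=4 AAhhCcMm=4 AAhhCcmm=4 AaHHCCMm=8 AaHHCCmm=8 AaHHCcMm=8 AaHHCcmm=8 AaHhCCMm=16 AaHhCCmm=16 AaHhCcMm=16 AaHhCcmm=16 AahhCCMm=8 AahhCCmm=8 AahhCcMm=8 AahhCcmm=8 aaHHCCMm=4 aaHHCCmm=4 aaHHCcMm=4 aaHHCcmm=4 aaHhCCMm=8 aaHhCCmm=8 aaHhCcMm=8 aaHhCcmm=8 aahhCCMm=4 aahhCCmm=4 aahhCcMm=4 aahhCcmm=4
AAhhCCMm hits 4/256; gcd=4; 4÷4/256÷4 = 1/64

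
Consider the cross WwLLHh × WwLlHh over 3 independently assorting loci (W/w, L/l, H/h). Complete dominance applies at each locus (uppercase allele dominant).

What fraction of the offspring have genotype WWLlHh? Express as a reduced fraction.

WwLLHh gametes: WLH×2, WLh×2, wLH×2, wLh×2
WwLlHh gametes: WLH×1, WLh×1, WlH×1, Wlh×1, wLH×1, wLh×1, wlH×1, wlh×1
WwLLHh×WwLlHh grid (8·8=64): WWLLHH=2 WWLLHh=4 WWLLhh=2 WWLlHH=2 WWLlHh=4 WWLlhh=2 WwLLHH=4 WwLLHh=8 WwLLhh=4 WwLlHH=4 WwLlHh=8 WwLlhh=4 wwLLHH=2 wwLLHh=4 wwLLhh=2 wwLlHH=2 wwLlHh=4 wwLlhh=2
WWLlHh hits 4/64; gcd=4; 4÷4/64÷4 = 1/16

P(WWLlHh) = 1/16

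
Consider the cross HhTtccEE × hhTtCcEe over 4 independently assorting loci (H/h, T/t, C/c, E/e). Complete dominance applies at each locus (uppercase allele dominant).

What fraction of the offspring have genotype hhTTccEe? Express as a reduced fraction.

P(hhTTccEe) = 1/32

HhTtccEE gametes: HTcE×4, HtcE×4, hTcE×4, htcE×4
hhTtCcEe gametes: hTCE×2, hTCe×2, hTcE×2, hTce×2, htCE×2, htCe×2, htcE×2, htce×2
HhTtccEE×hhTtCcEe grid (16·16=256): HhTTCcEE=8 HhTTCcEe=8 HhTTccEE=8 HhTTccEe=8 HhTtCcEE=16 HhTtCcEe=16 HhTtccEE=16 HhTtccEe=16 HhttCcEE=8 HhttCcEe=8 HhttccEE=8 HhttccEe=8 hhTTCcEE=8 hhTTCcEe=8 hhTTccEE=8 hhTTccEe=8 hhTtCcEE=16 hhTtCcEe=16 hhTtccEE=16 hhTtccEe=16 hhttCcEE=8 hhttCcEe=8 hhttccEE=8 hhttccEe=8
hhTTccEe hits 8/256; gcd=8; 8÷8/256÷8 = 1/32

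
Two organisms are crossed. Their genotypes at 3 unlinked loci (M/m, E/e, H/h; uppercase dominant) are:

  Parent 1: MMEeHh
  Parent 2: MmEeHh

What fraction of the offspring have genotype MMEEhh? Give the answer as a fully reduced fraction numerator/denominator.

P(MMEEhh) = 1/32

MMEeHh gametes: MEH×2, MEh×2, MeH×2, Meh×2
MmEeHh gametes: MEH×1, MEh×1, MeH×1, Meh×1, mEH×1, mEh×1, meH×1, meh×1
MMEeHh×MmEeHh grid (8·8=64): MMEEHH=2 MMEEHh=4 MMEEhh=2 MMEeHH=4 MMEeHh=8 MMEehh=4 MMeeHH=2 MMeeHh=4 MMeehh=2 MmEEHH=2 MmEEHh=4 MmEEhh=2 MmEeHH=4 MmEeHh=8 MmEehh=4 MmeeHH=2 MmeeHh=4 Mmeehh=2
MMEEhh hits 2/64; gcd=2; 2÷2/64÷2 = 1/32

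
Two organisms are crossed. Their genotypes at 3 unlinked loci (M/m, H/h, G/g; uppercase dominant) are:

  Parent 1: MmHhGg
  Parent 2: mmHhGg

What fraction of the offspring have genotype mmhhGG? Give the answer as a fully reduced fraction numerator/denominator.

P(mmhhGG) = 1/32

MmHhGg gametes: MHG×1, MHg×1, MhG×1, Mhg×1, mHG×1, mHg×1, mhG×1, mhg×1
mmHhGg gametes: mHG×2, mHg×2, mhG×2, mhg×2
MmHhGg×mmHhGg grid (8·8=64): MmHHGG=2 MmHHGg=4 MmHHgg=2 MmHhGG=4 MmHhGg=8 MmHhgg=4 MmhhGG=2 MmhhGg=4 Mmhhgg=2 mmHHGG=2 mmHHGg=4 mmHHgg=2 mmHhGG=4 mmHhGg=8 mmHhgg=4 mmhhGG=2 mmhhGg=4 mmhhgg=2
mmhhGG hits 2/64; gcd=2; 2÷2/64÷2 = 1/32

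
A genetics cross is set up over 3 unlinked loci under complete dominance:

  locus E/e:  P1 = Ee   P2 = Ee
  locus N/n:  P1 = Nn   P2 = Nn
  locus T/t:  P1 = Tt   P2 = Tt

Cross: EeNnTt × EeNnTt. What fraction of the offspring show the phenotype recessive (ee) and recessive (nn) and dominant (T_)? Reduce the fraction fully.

EeNnTt gametes: ENT×1, ENt×1, EnT×1, Ent×1, eNT×1, eNt×1, enT×1, ent×1
EeNnTt gametes: ENT×1, ENt×1, EnT×1, Ent×1, eNT×1, eNt×1, enT×1, ent×1
EeNnTt×EeNnTt grid (8·8=64): EENNTT=1 EENNTt=2 EENNtt=1 EENnTT=2 EENnTt=4 EENntt=2 EEnnTT=1 EEnnTt=2 EEnntt=1 EeNNTT=2 EeNNTt=4 EeNNtt=2 EeNnTT=4 EeNnTt=8 EeNntt=4 EennTT=2 EennTt=4 Eenntt=2 eeNNTT=1 eeNNTt=2 eeNNtt=1 eeNnTT=2 eeNnTt=4 eeNntt=2 eennTT=1 eennTt=2 eenntt=1
ee nn T_ hits 3/64; gcd=1; 3÷1/64÷1 = 3/64

P(ee nn T_) = 3/64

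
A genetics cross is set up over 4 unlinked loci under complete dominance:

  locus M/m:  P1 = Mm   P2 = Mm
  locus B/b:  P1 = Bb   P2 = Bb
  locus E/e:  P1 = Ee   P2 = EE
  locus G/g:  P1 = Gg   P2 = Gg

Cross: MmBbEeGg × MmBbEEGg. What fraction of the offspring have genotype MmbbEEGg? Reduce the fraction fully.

P(MmbbEEGg) = 1/32

MmBbEeGg gametes: MBEG×1, MBEg×1, MBeG×1, MBeg×1, MbEG×1, MbEg×1, MbeG×1, Mbeg×1, mBEG×1, mBEg×1, mBeG×1, mBeg×1, mbEG×1, mbEg×1, mbeG×1, mbeg×1
MmBbEEGg gametes: MBEG×2, MBEg×2, MbEG×2, MbEg×2, mBEG×2, mBEg×2, mbEG×2, mbEg×2
MmBbEeGg×MmBbEEGg grid (16·16=256): MMBBEEGG=2 MMBBEEGg=4 MMBBEEgg=2 MMBBEeGG=2 MMBBEeGg=4 MMBBEegg=2 MMBbEEGG=4 MMBbEEGg=8 MMBbEEgg=4 MMBbEeGG=4 MMBbEeGg=8 MMBbEegg=4 MMbbEEGG=2 MMbbEEGg=4 MMbbEEgg=2 MMbbEeGG=2 MMbbEeGg=4 MMbbEegg=2 MmBBEEGG=4 MmBBEEGg=8 MmBBEEgg=4 MmBBEeGG=4 MmBBEeGg=8 MmBBEegg=4 MmBbEEGG=8 MmBbEEGg=16 MmBbEEgg=8 MmBbEeGG=8 MmBbEeGg=16 MmBbEegg=8 MmbbEEGG=4 MmbbEEGg=8 MmbbEEgg=4 MmbbEeGG=4 MmbbEeGg=8 MmbbEegg=4 mmBBEEGG=2 mmBBEEGg=4 mmBBEEgg=2 mmBBEeGG=2 mmBBEeGg=4 mmBBEegg=2 mmBbEEGG=4 mmBbEEGg=8 mmBbEEgg=4 mmBbEeGG=4 mmBbEeGg=8 mmBbEegg=4 mmbbEEGG=2 mmbbEEGg=4 mmbbEEgg=2 mmbbEeGG=2 mmbbEeGg=4 mmbbEegg=2
MmbbEEGg hits 8/256; gcd=8; 8÷8/256÷8 = 1/32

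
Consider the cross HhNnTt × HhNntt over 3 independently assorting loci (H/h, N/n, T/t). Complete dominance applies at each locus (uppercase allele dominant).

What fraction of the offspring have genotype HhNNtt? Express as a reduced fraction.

HhNnTt gametes: HNT×1, HNt×1, HnT×1, Hnt×1, hNT×1, hNt×1, hnT×1, hnt×1
HhNntt gametes: HNt×2, Hnt×2, hNt×2, hnt×2
HhNnTt×HhNntt grid (8·8=64): HHNNTt=2 HHNNtt=2 HHNnTt=4 HHNntt=4 HHnnTt=2 HHnntt=2 HhNNTt=4 HhNNtt=4 HhNnTt=8 HhNntt=8 HhnnTt=4 Hhnntt=4 hhNNTt=2 hhNNtt=2 hhNnTt=4 hhNntt=4 hhnnTt=2 hhnntt=2
HhNNtt hits 4/64; gcd=4; 4÷4/64÷4 = 1/16

P(HhNNtt) = 1/16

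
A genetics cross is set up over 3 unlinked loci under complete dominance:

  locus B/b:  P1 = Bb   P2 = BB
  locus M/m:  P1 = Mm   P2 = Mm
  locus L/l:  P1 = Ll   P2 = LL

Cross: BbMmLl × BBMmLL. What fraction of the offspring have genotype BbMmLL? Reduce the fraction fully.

BbMmLl gametes: BML×1, BMl×1, BmL×1, Bml×1, bML×1, bMl×1, bmL×1, bml×1
BBMmLL gametes: BML×4, BmL×4
BbMmLl×BBMmLL grid (8·8=64): BBMMLL=4 BBMMLl=4 BBMmLL=8 BBMmLl=8 BBmmLL=4 BBmmLl=4 BbMMLL=4 BbMMLl=4 BbMmLL=8 BbMmLl=8 BbmmLL=4 BbmmLl=4
BbMmLL hits 8/64; gcd=8; 8÷8/64÷8 = 1/8

P(BbMmLL) = 1/8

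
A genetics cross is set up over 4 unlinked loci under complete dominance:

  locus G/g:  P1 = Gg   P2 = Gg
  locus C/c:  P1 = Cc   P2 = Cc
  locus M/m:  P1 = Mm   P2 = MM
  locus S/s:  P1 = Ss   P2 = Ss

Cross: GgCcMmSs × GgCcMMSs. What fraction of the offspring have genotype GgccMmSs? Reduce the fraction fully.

P(GgccMmSs) = 1/32

GgCcMmSs gametes: GCMS×1, GCMs×1, GCmS×1, GCms×1, GcMS×1, GcMs×1, GcmS×1, Gcms×1, gCMS×1, gCMs×1, gCmS×1, gCms×1, gcMS×1, gcMs×1, gcmS×1, gcms×1
GgCcMMSs gametes: GCMS×2, GCMs×2, GcMS×2, GcMs×2, gCMS×2, gCMs×2, gcMS×2, gcMs×2
GgCcMmSs×GgCcMMSs grid (16·16=256): GGCCMMSS=2 GGCCMMSs=4 GGCCMMss=2 GGCCMmSS=2 GGCCMmSs=4 GGCCMmss=2 GGCcMMSS=4 GGCcMMSs=8 GGCcMMss=4 GGCcMmSS=4 GGCcMmSs=8 GGCcMmss=4 GGccMMSS=2 GGccMMSs=4 GGccMMss=2 GGccMmSS=2 GGccMmSs=4 GGccMmss=2 GgCCMMSS=4 GgCCMMSs=8 GgCCMMss=4 GgCCMmSS=4 GgCCMmSs=8 GgCCMmss=4 GgCcMMSS=8 GgCcMMSs=16 GgCcMMss=8 GgCcMmSS=8 GgCcMmSs=16 GgCcMmss=8 GgccMMSS=4 GgccMMSs=8 GgccMMss=4 GgccMmSS=4 GgccMmSs=8 GgccMmss=4 ggCCMMSS=2 ggCCMMSs=4 ggCCMMss=2 ggCCMmSS=2 ggCCMmSs=4 ggCCMmss=2 ggCcMMSS=4 ggCcMMSs=8 ggCcMMss=4 ggCcMmSS=4 ggCcMmSs=8 ggCcMmss=4 ggccMMSS=2 ggccMMSs=4 ggccMMss=2 ggccMmSS=2 ggccMmSs=4 ggccMmss=2
GgccMmSs hits 8/256; gcd=8; 8÷8/256÷8 = 1/32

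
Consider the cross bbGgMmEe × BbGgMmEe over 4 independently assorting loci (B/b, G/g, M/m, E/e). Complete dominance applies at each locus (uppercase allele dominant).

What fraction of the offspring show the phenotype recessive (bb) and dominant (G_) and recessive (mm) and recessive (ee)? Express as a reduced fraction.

P(bb G_ mm ee) = 3/128

bbGgMmEe gametes: bGME×2, bGMe×2, bGmE×2, bGme×2, bgME×2, bgMe×2, bgmE×2, bgme×2
BbGgMmEe gametes: BGME×1, BGMe×1, BGmE×1, BGme×1, BgME×1, BgMe×1, BgmE×1, Bgme×1, bGME×1, bGMe×1, bGmE×1, bGme×1, bgME×1, bgMe×1, bgmE×1, bgme×1
bbGgMmEe×BbGgMmEe grid (16·16=256): BbGGMMEE=2 BbGGMMEe=4 BbGGMMee=2 BbGGMmEE=4 BbGGMmEe=8 BbGGMmee=4 BbGGmmEE=2 BbGGmmEe=4 BbGGmmee=2 BbGgMMEE=4 BbGgMMEe=8 BbGgMMee=4 BbGgMmEE=8 BbGgMmEe=16 BbGgMmee=8 BbGgmmEE=4 BbGgmmEe=8 BbGgmmee=4 BbggMMEE=2 BbggMMEe=4 BbggMMee=2 BbggMmEE=4 BbggMmEe=8 BbggMmee=4 BbggmmEE=2 BbggmmEe=4 Bbggmmee=2 bbGGMMEE=2 bbGGMMEe=4 bbGGMMee=2 bbGGMmEE=4 bbGGMmEe=8 bbGGMmee=4 bbGGmmEE=2 bbGGmmEe=4 bbGGmmee=2 bbGgMMEE=4 bbGgMMEe=8 bbGgMMee=4 bbGgMmEE=8 bbGgMmEe=16 bbGgMmee=8 bbGgmmEE=4 bbGgmmEe=8 bbGgmmee=4 bbggMMEE=2 bbggMMEe=4 bbggMMee=2 bbggMmEE=4 bbggMmEe=8 bbggMmee=4 bbggmmEE=2 bbggmmEe=4 bbggmmee=2
bb G_ mm ee hits 6/256; gcd=2; 6÷2/256÷2 = 3/128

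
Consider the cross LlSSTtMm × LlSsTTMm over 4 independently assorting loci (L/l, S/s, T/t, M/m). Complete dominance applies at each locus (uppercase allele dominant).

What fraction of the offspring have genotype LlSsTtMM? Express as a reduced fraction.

P(LlSsTtMM) = 1/32

LlSSTtMm gametes: LSTM×2, LSTm×2, LStM×2, LStm×2, lSTM×2, lSTm×2, lStM×2, lStm×2
LlSsTTMm gametes: LSTM×2, LSTm×2, LsTM×2, LsTm×2, lSTM×2, lSTm×2, lsTM×2, lsTm×2
LlSSTtMm×LlSsTTMm grid (16·16=256): LLSSTTMM=4 LLSSTTMm=8 LLSSTTmm=4 LLSSTtMM=4 LLSSTtMm=8 LLSSTtmm=4 LLSsTTMM=4 LLSsTTMm=8 LLSsTTmm=4 LLSsTtMM=4 LLSsTtMm=8 LLSsTtmm=4 LlSSTTMM=8 LlSSTTMm=16 LlSSTTmm=8 LlSSTtMM=8 LlSSTtMm=16 LlSSTtmm=8 LlSsTTMM=8 LlSsTTMm=16 LlSsTTmm=8 LlSsTtMM=8 LlSsTtMm=16 LlSsTtmm=8 llSSTTMM=4 llSSTTMm=8 llSSTTmm=4 llSSTtMM=4 llSSTtMm=8 llSSTtmm=4 llSsTTMM=4 llSsTTMm=8 llSsTTmm=4 llSsTtMM=4 llSsTtMm=8 llSsTtmm=4
LlSsTtMM hits 8/256; gcd=8; 8÷8/256÷8 = 1/32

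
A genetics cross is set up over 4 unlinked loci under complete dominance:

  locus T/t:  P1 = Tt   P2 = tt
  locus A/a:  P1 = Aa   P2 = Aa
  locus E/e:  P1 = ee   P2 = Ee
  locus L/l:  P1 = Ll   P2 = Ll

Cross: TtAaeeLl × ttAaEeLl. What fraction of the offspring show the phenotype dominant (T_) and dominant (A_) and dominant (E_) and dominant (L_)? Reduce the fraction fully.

P(T_ A_ E_ L_) = 9/64

TtAaeeLl gametes: TAeL×2, TAel×2, TaeL×2, Tael×2, tAeL×2, tAel×2, taeL×2, tael×2
ttAaEeLl gametes: tAEL×2, tAEl×2, tAeL×2, tAel×2, taEL×2, taEl×2, taeL×2, tael×2
TtAaeeLl×ttAaEeLl grid (16·16=256): TtAAEeLL=4 TtAAEeLl=8 TtAAEell=4 TtAAeeLL=4 TtAAeeLl=8 TtAAeell=4 TtAaEeLL=8 TtAaEeLl=16 TtAaEell=8 TtAaeeLL=8 TtAaeeLl=16 TtAaeell=8 TtaaEeLL=4 TtaaEeLl=8 TtaaEell=4 TtaaeeLL=4 TtaaeeLl=8 Ttaaeell=4 ttAAEeLL=4 ttAAEeLl=8 ttAAEell=4 ttAAeeLL=4 ttAAeeLl=8 ttAAeell=4 ttAaEeLL=8 ttAaEeLl=16 ttAaEell=8 ttAaeeLL=8 ttAaeeLl=16 ttAaeell=8 ttaaEeLL=4 ttaaEeLl=8 ttaaEell=4 ttaaeeLL=4 ttaaeeLl=8 ttaaeell=4
T_ A_ E_ L_ hits 36/256; gcd=4; 36÷4/256÷4 = 9/64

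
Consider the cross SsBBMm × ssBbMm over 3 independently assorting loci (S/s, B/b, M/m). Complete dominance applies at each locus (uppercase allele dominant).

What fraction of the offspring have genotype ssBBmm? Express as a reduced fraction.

P(ssBBmm) = 1/16

SsBBMm gametes: SBM×2, SBm×2, sBM×2, sBm×2
ssBbMm gametes: sBM×2, sBm×2, sbM×2, sbm×2
SsBBMm×ssBbMm grid (8·8=64): SsBBMM=4 SsBBMm=8 SsBBmm=4 SsBbMM=4 SsBbMm=8 SsBbmm=4 ssBBMM=4 ssBBMm=8 ssBBmm=4 ssBbMM=4 ssBbMm=8 ssBbmm=4
ssBBmm hits 4/64; gcd=4; 4÷4/64÷4 = 1/16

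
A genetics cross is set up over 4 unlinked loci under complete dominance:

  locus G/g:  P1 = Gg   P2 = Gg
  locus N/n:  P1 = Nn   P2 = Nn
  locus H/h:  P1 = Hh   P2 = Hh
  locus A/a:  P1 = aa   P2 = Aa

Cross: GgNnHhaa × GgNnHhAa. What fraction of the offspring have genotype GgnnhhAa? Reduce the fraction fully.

GgNnHhaa gametes: GNHa×2, GNha×2, GnHa×2, Gnha×2, gNHa×2, gNha×2, gnHa×2, gnha×2
GgNnHhAa gametes: GNHA×1, GNHa×1, GNhA×1, GNha×1, GnHA×1, GnHa×1, GnhA×1, Gnha×1, gNHA×1, gNHa×1, gNhA×1, gNha×1, gnHA×1, gnHa×1, gnhA×1, gnha×1
GgNnHhaa×GgNnHhAa grid (16·16=256): GGNNHHAa=2 GGNNHHaa=2 GGNNHhAa=4 GGNNHhaa=4 GGNNhhAa=2 GGNNhhaa=2 GGNnHHAa=4 GGNnHHaa=4 GGNnHhAa=8 GGNnHhaa=8 GGNnhhAa=4 GGNnhhaa=4 GGnnHHAa=2 GGnnHHaa=2 GGnnHhAa=4 GGnnHhaa=4 GGnnhhAa=2 GGnnhhaa=2 GgNNHHAa=4 GgNNHHaa=4 GgNNHhAa=8 GgNNHhaa=8 GgNNhhAa=4 GgNNhhaa=4 GgNnHHAa=8 GgNnHHaa=8 GgNnHhAa=16 GgNnHhaa=16 GgNnhhAa=8 GgNnhhaa=8 GgnnHHAa=4 GgnnHHaa=4 GgnnHhAa=8 GgnnHhaa=8 GgnnhhAa=4 Ggnnhhaa=4 ggNNHHAa=2 ggNNHHaa=2 ggNNHhAa=4 ggNNHhaa=4 ggNNhhAa=2 ggNNhhaa=2 ggNnHHAa=4 ggNnHHaa=4 ggNnHhAa=8 ggNnHhaa=8 ggNnhhAa=4 ggNnhhaa=4 ggnnHHAa=2 ggnnHHaa=2 ggnnHhAa=4 ggnnHhaa=4 ggnnhhAa=2 ggnnhhaa=2
GgnnhhAa hits 4/256; gcd=4; 4÷4/256÷4 = 1/64

P(GgnnhhAa) = 1/64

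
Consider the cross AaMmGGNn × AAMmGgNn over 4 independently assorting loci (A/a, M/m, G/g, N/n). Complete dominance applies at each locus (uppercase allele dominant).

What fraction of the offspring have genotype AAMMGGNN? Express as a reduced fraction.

AaMmGGNn gametes: AMGN×2, AMGn×2, AmGN×2, AmGn×2, aMGN×2, aMGn×2, amGN×2, amGn×2
AAMmGgNn gametes: AMGN×2, AMGn×2, AMgN×2, AMgn×2, AmGN×2, AmGn×2, AmgN×2, Amgn×2
AaMmGGNn×AAMmGgNn grid (16·16=256): AAMMGGNN=4 AAMMGGNn=8 AAMMGGnn=4 AAMMGgNN=4 AAMMGgNn=8 AAMMGgnn=4 AAMmGGNN=8 AAMmGGNn=16 AAMmGGnn=8 AAMmGgNN=8 AAMmGgNn=16 AAMmGgnn=8 AAmmGGNN=4 AAmmGGNn=8 AAmmGGnn=4 AAmmGgNN=4 AAmmGgNn=8 AAmmGgnn=4 AaMMGGNN=4 AaMMGGNn=8 AaMMGGnn=4 AaMMGgNN=4 AaMMGgNn=8 AaMMGgnn=4 AaMmGGNN=8 AaMmGGNn=16 AaMmGGnn=8 AaMmGgNN=8 AaMmGgNn=16 AaMmGgnn=8 AammGGNN=4 AammGGNn=8 AammGGnn=4 AammGgNN=4 AammGgNn=8 AammGgnn=4
AAMMGGNN hits 4/256; gcd=4; 4÷4/256÷4 = 1/64

P(AAMMGGNN) = 1/64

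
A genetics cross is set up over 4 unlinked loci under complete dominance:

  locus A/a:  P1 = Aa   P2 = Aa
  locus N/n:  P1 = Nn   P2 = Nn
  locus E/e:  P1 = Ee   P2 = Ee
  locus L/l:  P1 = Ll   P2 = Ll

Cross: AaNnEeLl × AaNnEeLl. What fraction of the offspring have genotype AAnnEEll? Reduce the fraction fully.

P(AAnnEEll) = 1/256

AaNnEeLl gametes: ANEL×1, ANEl×1, ANeL×1, ANel×1, AnEL×1, AnEl×1, AneL×1, Anel×1, aNEL×1, aNEl×1, aNeL×1, aNel×1, anEL×1, anEl×1, aneL×1, anel×1
AaNnEeLl gametes: ANEL×1, ANEl×1, ANeL×1, ANel×1, AnEL×1, AnEl×1, AneL×1, Anel×1, aNEL×1, aNEl×1, aNeL×1, aNel×1, anEL×1, anEl×1, aneL×1, anel×1
AaNnEeLl×AaNnEeLl grid (16·16=256): AANNEELL=1 AANNEELl=2 AANNEEll=1 AANNEeLL=2 AANNEeLl=4 AANNEell=2 AANNeeLL=1 AANNeeLl=2 AANNeell=1 AANnEELL=2 AANnEELl=4 AANnEEll=2 AANnEeLL=4 AANnEeLl=8 AANnEell=4 AANneeLL=2 AANneeLl=4 AANneell=2 AAnnEELL=1 AAnnEELl=2 AAnnEEll=1 AAnnEeLL=2 AAnnEeLl=4 AAnnEell=2 AAnneeLL=1 AAnneeLl=2 AAnneell=1 AaNNEELL=2 AaNNEELl=4 AaNNEEll=2 AaNNEeLL=4 AaNNEeLl=8 AaNNEell=4 AaNNeeLL=2 AaNNeeLl=4 AaNNeell=2 AaNnEELL=4 AaNnEELl=8 AaNnEEll=4 AaNnEeLL=8 AaNnEeLl=16 AaNnEell=8 AaNneeLL=4 AaNneeLl=8 AaNneell=4 AannEELL=2 AannEELl=4 AannEEll=2 AannEeLL=4 AannEeLl=8 AannEell=4 AanneeLL=2 AanneeLl=4 Aanneell=2 aaNNEELL=1 aaNNEELl=2 aaNNEEll=1 aaNNEeLL=2 aaNNEeLl=4 aaNNEell=2 aaNNeeLL=1 aaNNeeLl=2 aaNNeell=1 aaNnEELL=2 aaNnEELl=4 aaNnEEll=2 aaNnEeLL=4 aaNnEeLl=8 aaNnEell=4 aaNneeLL=2 aaNneeLl=4 aaNneell=2 aannEELL=1 aannEELl=2 aannEEll=1 aannEeLL=2 aannEeLl=4 aannEell=2 aanneeLL=1 aanneeLl=2 aanneell=1
AAnnEEll hits 1/256; gcd=1; 1÷1/256÷1 = 1/256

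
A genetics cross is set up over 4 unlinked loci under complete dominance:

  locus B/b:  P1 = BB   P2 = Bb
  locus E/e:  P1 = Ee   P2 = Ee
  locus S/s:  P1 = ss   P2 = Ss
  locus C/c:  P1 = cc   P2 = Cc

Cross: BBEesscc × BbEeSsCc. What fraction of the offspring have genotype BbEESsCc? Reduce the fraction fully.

BBEesscc gametes: BEsc×8, Besc×8
BbEeSsCc gametes: BESC×1, BESc×1, BEsC×1, BEsc×1, BeSC×1, BeSc×1, BesC×1, Besc×1, bESC×1, bESc×1, bEsC×1, bEsc×1, beSC×1, beSc×1, besC×1, besc×1
BBEesscc×BbEeSsCc grid (16·16=256): BBEESsCc=8 BBEESscc=8 BBEEssCc=8 BBEEsscc=8 BBEeSsCc=16 BBEeSscc=16 BBEessCc=16 BBEesscc=16 BBeeSsCc=8 BBeeSscc=8 BBeessCc=8 BBeesscc=8 BbEESsCc=8 BbEESscc=8 BbEEssCc=8 BbEEsscc=8 BbEeSsCc=16 BbEeSscc=16 BbEessCc=16 BbEesscc=16 BbeeSsCc=8 BbeeSscc=8 BbeessCc=8 Bbeesscc=8
BbEESsCc hits 8/256; gcd=8; 8÷8/256÷8 = 1/32

P(BbEESsCc) = 1/32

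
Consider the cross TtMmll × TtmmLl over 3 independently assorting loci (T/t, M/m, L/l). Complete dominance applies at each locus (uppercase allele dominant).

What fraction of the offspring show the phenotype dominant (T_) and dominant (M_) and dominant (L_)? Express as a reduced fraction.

TtMmll gametes: TMl×2, Tml×2, tMl×2, tml×2
TtmmLl gametes: TmL×2, Tml×2, tmL×2, tml×2
TtMmll×TtmmLl grid (8·8=64): TTMmLl=4 TTMmll=4 TTmmLl=4 TTmmll=4 TtMmLl=8 TtMmll=8 TtmmLl=8 Ttmmll=8 ttMmLl=4 ttMmll=4 ttmmLl=4 ttmmll=4
T_ M_ L_ hits 12/64; gcd=4; 12÷4/64÷4 = 3/16

P(T_ M_ L_) = 3/16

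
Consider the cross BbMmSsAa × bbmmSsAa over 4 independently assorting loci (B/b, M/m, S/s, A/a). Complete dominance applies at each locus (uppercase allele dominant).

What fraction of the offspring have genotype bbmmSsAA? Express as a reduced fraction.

P(bbmmSsAA) = 1/32

BbMmSsAa gametes: BMSA×1, BMSa×1, BMsA×1, BMsa×1, BmSA×1, BmSa×1, BmsA×1, Bmsa×1, bMSA×1, bMSa×1, bMsA×1, bMsa×1, bmSA×1, bmSa×1, bmsA×1, bmsa×1
bbmmSsAa gametes: bmSA×4, bmSa×4, bmsA×4, bmsa×4
BbMmSsAa×bbmmSsAa grid (16·16=256): BbMmSSAA=4 BbMmSSAa=8 BbMmSSaa=4 BbMmSsAA=8 BbMmSsAa=16 BbMmSsaa=8 BbMmssAA=4 BbMmssAa=8 BbMmssaa=4 BbmmSSAA=4 BbmmSSAa=8 BbmmSSaa=4 BbmmSsAA=8 BbmmSsAa=16 BbmmSsaa=8 BbmmssAA=4 BbmmssAa=8 Bbmmssaa=4 bbMmSSAA=4 bbMmSSAa=8 bbMmSSaa=4 bbMmSsAA=8 bbMmSsAa=16 bbMmSsaa=8 bbMmssAA=4 bbMmssAa=8 bbMmssaa=4 bbmmSSAA=4 bbmmSSAa=8 bbmmSSaa=4 bbmmSsAA=8 bbmmSsAa=16 bbmmSsaa=8 bbmmssAA=4 bbmmssAa=8 bbmmssaa=4
bbmmSsAA hits 8/256; gcd=8; 8÷8/256÷8 = 1/32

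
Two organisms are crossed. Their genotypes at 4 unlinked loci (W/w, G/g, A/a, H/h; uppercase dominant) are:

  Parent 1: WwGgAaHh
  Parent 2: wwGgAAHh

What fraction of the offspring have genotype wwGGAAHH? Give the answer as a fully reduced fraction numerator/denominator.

P(wwGGAAHH) = 1/64

WwGgAaHh gametes: WGAH×1, WGAh×1, WGaH×1, WGah×1, WgAH×1, WgAh×1, WgaH×1, Wgah×1, wGAH×1, wGAh×1, wGaH×1, wGah×1, wgAH×1, wgAh×1, wgaH×1, wgah×1
wwGgAAHh gametes: wGAH×4, wGAh×4, wgAH×4, wgAh×4
WwGgAaHh×wwGgAAHh grid (16·16=256): WwGGAAHH=4 WwGGAAHh=8 WwGGAAhh=4 WwGGAaHH=4 WwGGAaHh=8 WwGGAahh=4 WwGgAAHH=8 WwGgAAHh=16 WwGgAAhh=8 WwGgAaHH=8 WwGgAaHh=16 WwGgAahh=8 WwggAAHH=4 WwggAAHh=8 WwggAAhh=4 WwggAaHH=4 WwggAaHh=8 WwggAahh=4 wwGGAAHH=4 wwGGAAHh=8 wwGGAAhh=4 wwGGAaHH=4 wwGGAaHh=8 wwGGAahh=4 wwGgAAHH=8 wwGgAAHh=16 wwGgAAhh=8 wwGgAaHH=8 wwGgAaHh=16 wwGgAahh=8 wwggAAHH=4 wwggAAHh=8 wwggAAhh=4 wwggAaHH=4 wwggAaHh=8 wwggAahh=4
wwGGAAHH hits 4/256; gcd=4; 4÷4/256÷4 = 1/64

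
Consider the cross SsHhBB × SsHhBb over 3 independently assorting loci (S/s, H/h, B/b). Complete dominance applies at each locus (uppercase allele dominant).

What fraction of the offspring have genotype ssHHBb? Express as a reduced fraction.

SsHhBB gametes: SHB×2, ShB×2, sHB×2, shB×2
SsHhBb gametes: SHB×1, SHb×1, ShB×1, Shb×1, sHB×1, sHb×1, shB×1, shb×1
SsHhBB×SsHhBb grid (8·8=64): SSHHBB=2 SSHHBb=2 SSHhBB=4 SSHhBb=4 SShhBB=2 SShhBb=2 SsHHBB=4 SsHHBb=4 SsHhBB=8 SsHhBb=8 SshhBB=4 SshhBb=4 ssHHBB=2 ssHHBb=2 ssHhBB=4 ssHhBb=4 sshhBB=2 sshhBb=2
ssHHBb hits 2/64; gcd=2; 2÷2/64÷2 = 1/32

P(ssHHBb) = 1/32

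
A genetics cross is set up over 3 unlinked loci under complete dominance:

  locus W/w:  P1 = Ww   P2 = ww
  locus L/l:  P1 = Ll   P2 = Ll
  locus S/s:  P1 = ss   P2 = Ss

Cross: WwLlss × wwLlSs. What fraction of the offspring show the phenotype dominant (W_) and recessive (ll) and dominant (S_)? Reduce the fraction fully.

WwLlss gametes: WLs×2, Wls×2, wLs×2, wls×2
wwLlSs gametes: wLS×2, wLs×2, wlS×2, wls×2
WwLlss×wwLlSs grid (8·8=64): WwLLSs=4 WwLLss=4 WwLlSs=8 WwLlss=8 WwllSs=4 Wwllss=4 wwLLSs=4 wwLLss=4 wwLlSs=8 wwLlss=8 wwllSs=4 wwllss=4
W_ ll S_ hits 4/64; gcd=4; 4÷4/64÷4 = 1/16

P(W_ ll S_) = 1/16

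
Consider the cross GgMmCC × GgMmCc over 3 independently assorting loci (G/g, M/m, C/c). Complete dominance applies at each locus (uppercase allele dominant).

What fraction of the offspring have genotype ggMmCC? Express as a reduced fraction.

P(ggMmCC) = 1/16

GgMmCC gametes: GMC×2, GmC×2, gMC×2, gmC×2
GgMmCc gametes: GMC×1, GMc×1, GmC×1, Gmc×1, gMC×1, gMc×1, gmC×1, gmc×1
GgMmCC×GgMmCc grid (8·8=64): GGMMCC=2 GGMMCc=2 GGMmCC=4 GGMmCc=4 GGmmCC=2 GGmmCc=2 GgMMCC=4 GgMMCc=4 GgMmCC=8 GgMmCc=8 GgmmCC=4 GgmmCc=4 ggMMCC=2 ggMMCc=2 ggMmCC=4 ggMmCc=4 ggmmCC=2 ggmmCc=2
ggMmCC hits 4/64; gcd=4; 4÷4/64÷4 = 1/16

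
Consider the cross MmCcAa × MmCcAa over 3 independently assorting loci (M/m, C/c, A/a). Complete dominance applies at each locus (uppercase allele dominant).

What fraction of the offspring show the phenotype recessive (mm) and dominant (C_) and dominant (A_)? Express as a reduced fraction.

P(mm C_ A_) = 9/64

MmCcAa gametes: MCA×1, MCa×1, McA×1, Mca×1, mCA×1, mCa×1, mcA×1, mca×1
MmCcAa gametes: MCA×1, MCa×1, McA×1, Mca×1, mCA×1, mCa×1, mcA×1, mca×1
MmCcAa×MmCcAa grid (8·8=64): MMCCAA=1 MMCCAa=2 MMCCaa=1 MMCcAA=2 MMCcAa=4 MMCcaa=2 MMccAA=1 MMccAa=2 MMccaa=1 MmCCAA=2 MmCCAa=4 MmCCaa=2 MmCcAA=4 MmCcAa=8 MmCcaa=4 MmccAA=2 MmccAa=4 Mmccaa=2 mmCCAA=1 mmCCAa=2 mmCCaa=1 mmCcAA=2 mmCcAa=4 mmCcaa=2 mmccAA=1 mmccAa=2 mmccaa=1
mm C_ A_ hits 9/64; gcd=1; 9÷1/64÷1 = 9/64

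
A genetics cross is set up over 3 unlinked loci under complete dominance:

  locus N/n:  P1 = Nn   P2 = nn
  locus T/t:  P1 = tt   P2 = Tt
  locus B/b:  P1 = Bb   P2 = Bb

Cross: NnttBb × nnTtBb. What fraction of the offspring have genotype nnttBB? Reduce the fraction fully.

NnttBb gametes: NtB×2, Ntb×2, ntB×2, ntb×2
nnTtBb gametes: nTB×2, nTb×2, ntB×2, ntb×2
NnttBb×nnTtBb grid (8·8=64): NnTtBB=4 NnTtBb=8 NnTtbb=4 NnttBB=4 NnttBb=8 Nnttbb=4 nnTtBB=4 nnTtBb=8 nnTtbb=4 nnttBB=4 nnttBb=8 nnttbb=4
nnttBB hits 4/64; gcd=4; 4÷4/64÷4 = 1/16

P(nnttBB) = 1/16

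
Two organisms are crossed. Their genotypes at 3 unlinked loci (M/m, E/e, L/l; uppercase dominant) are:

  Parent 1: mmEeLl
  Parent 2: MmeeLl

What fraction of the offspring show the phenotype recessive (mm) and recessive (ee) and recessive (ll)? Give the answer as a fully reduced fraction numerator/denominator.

mmEeLl gametes: mEL×2, mEl×2, meL×2, mel×2
MmeeLl gametes: MeL×2, Mel×2, meL×2, mel×2
mmEeLl×MmeeLl grid (8·8=64): MmEeLL=4 MmEeLl=8 MmEell=4 MmeeLL=4 MmeeLl=8 Mmeell=4 mmEeLL=4 mmEeLl=8 mmEell=4 mmeeLL=4 mmeeLl=8 mmeell=4
mm ee ll hits 4/64; gcd=4; 4÷4/64÷4 = 1/16

P(mm ee ll) = 1/16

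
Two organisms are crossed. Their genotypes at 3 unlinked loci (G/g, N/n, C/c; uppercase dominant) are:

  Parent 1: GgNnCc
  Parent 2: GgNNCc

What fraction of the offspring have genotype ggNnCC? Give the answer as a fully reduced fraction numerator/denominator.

P(ggNnCC) = 1/32

GgNnCc gametes: GNC×1, GNc×1, GnC×1, Gnc×1, gNC×1, gNc×1, gnC×1, gnc×1
GgNNCc gametes: GNC×2, GNc×2, gNC×2, gNc×2
GgNnCc×GgNNCc grid (8·8=64): GGNNCC=2 GGNNCc=4 GGNNcc=2 GGNnCC=2 GGNnCc=4 GGNncc=2 GgNNCC=4 GgNNCc=8 GgNNcc=4 GgNnCC=4 GgNnCc=8 GgNncc=4 ggNNCC=2 ggNNCc=4 ggNNcc=2 ggNnCC=2 ggNnCc=4 ggNncc=2
ggNnCC hits 2/64; gcd=2; 2÷2/64÷2 = 1/32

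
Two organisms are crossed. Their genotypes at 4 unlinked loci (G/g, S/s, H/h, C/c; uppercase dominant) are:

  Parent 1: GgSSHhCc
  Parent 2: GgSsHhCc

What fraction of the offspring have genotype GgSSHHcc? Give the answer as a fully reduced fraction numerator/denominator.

P(GgSSHHcc) = 1/64

GgSSHhCc gametes: GSHC×2, GSHc×2, GShC×2, GShc×2, gSHC×2, gSHc×2, gShC×2, gShc×2
GgSsHhCc gametes: GSHC×1, GSHc×1, GShC×1, GShc×1, GsHC×1, GsHc×1, GshC×1, Gshc×1, gSHC×1, gSHc×1, gShC×1, gShc×1, gsHC×1, gsHc×1, gshC×1, gshc×1
GgSSHhCc×GgSsHhCc grid (16·16=256): GGSSHHCC=2 GGSSHHCc=4 GGSSHHcc=2 GGSSHhCC=4 GGSSHhCc=8 GGSSHhcc=4 GGSShhCC=2 GGSShhCc=4 GGSShhcc=2 GGSsHHCC=2 GGSsHHCc=4 GGSsHHcc=2 GGSsHhCC=4 GGSsHhCc=8 GGSsHhcc=4 GGSshhCC=2 GGSshhCc=4 GGSshhcc=2 GgSSHHCC=4 GgSSHHCc=8 GgSSHHcc=4 GgSSHhCC=8 GgSSHhCc=16 GgSSHhcc=8 GgSShhCC=4 GgSShhCc=8 GgSShhcc=4 GgSsHHCC=4 GgSsHHCc=8 GgSsHHcc=4 GgSsHhCC=8 GgSsHhCc=16 GgSsHhcc=8 GgSshhCC=4 GgSshhCc=8 GgSshhcc=4 ggSSHHCC=2 ggSSHHCc=4 ggSSHHcc=2 ggSSHhCC=4 ggSSHhCc=8 ggSSHhcc=4 ggSShhCC=2 ggSShhCc=4 ggSShhcc=2 ggSsHHCC=2 ggSsHHCc=4 ggSsHHcc=2 ggSsHhCC=4 ggSsHhCc=8 ggSsHhcc=4 ggSshhCC=2 ggSshhCc=4 ggSshhcc=2
GgSSHHcc hits 4/256; gcd=4; 4÷4/256÷4 = 1/64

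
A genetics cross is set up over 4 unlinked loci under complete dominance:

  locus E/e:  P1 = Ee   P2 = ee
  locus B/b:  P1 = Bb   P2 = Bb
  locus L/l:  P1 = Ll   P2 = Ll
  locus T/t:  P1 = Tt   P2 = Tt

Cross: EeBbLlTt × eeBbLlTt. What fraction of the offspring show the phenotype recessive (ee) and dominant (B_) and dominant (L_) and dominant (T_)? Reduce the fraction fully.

EeBbLlTt gametes: EBLT×1, EBLt×1, EBlT×1, EBlt×1, EbLT×1, EbLt×1, EblT×1, Eblt×1, eBLT×1, eBLt×1, eBlT×1, eBlt×1, ebLT×1, ebLt×1, eblT×1, eblt×1
eeBbLlTt gametes: eBLT×2, eBLt×2, eBlT×2, eBlt×2, ebLT×2, ebLt×2, eblT×2, eblt×2
EeBbLlTt×eeBbLlTt grid (16·16=256): EeBBLLTT=2 EeBBLLTt=4 EeBBLLtt=2 EeBBLlTT=4 EeBBLlTt=8 EeBBLltt=4 EeBBllTT=2 EeBBllTt=4 EeBBlltt=2 EeBbLLTT=4 EeBbLLTt=8 EeBbLLtt=4 EeBbLlTT=8 EeBbLlTt=16 EeBbLltt=8 EeBbllTT=4 EeBbllTt=8 EeBblltt=4 EebbLLTT=2 EebbLLTt=4 EebbLLtt=2 EebbLlTT=4 EebbLlTt=8 EebbLltt=4 EebbllTT=2 EebbllTt=4 Eebblltt=2 eeBBLLTT=2 eeBBLLTt=4 eeBBLLtt=2 eeBBLlTT=4 eeBBLlTt=8 eeBBLltt=4 eeBBllTT=2 eeBBllTt=4 eeBBlltt=2 eeBbLLTT=4 eeBbLLTt=8 eeBbLLtt=4 eeBbLlTT=8 eeBbLlTt=16 eeBbLltt=8 eeBbllTT=4 eeBbllTt=8 eeBblltt=4 eebbLLTT=2 eebbLLTt=4 eebbLLtt=2 eebbLlTT=4 eebbLlTt=8 eebbLltt=4 eebbllTT=2 eebbllTt=4 eebblltt=2
ee B_ L_ T_ hits 54/256; gcd=2; 54÷2/256÷2 = 27/128

P(ee B_ L_ T_) = 27/128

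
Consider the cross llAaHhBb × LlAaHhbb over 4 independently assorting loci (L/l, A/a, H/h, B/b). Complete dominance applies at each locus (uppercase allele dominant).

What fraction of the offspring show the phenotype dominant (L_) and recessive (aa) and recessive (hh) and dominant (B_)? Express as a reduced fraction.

llAaHhBb gametes: lAHB×2, lAHb×2, lAhB×2, lAhb×2, laHB×2, laHb×2, lahB×2, lahb×2
LlAaHhbb gametes: LAHb×2, LAhb×2, LaHb×2, Lahb×2, lAHb×2, lAhb×2, laHb×2, lahb×2
llAaHhBb×LlAaHhbb grid (16·16=256): LlAAHHBb=4 LlAAHHbb=4 LlAAHhBb=8 LlAAHhbb=8 LlAAhhBb=4 LlAAhhbb=4 LlAaHHBb=8 LlAaHHbb=8 LlAaHhBb=16 LlAaHhbb=16 LlAahhBb=8 LlAahhbb=8 LlaaHHBb=4 LlaaHHbb=4 LlaaHhBb=8 LlaaHhbb=8 LlaahhBb=4 Llaahhbb=4 llAAHHBb=4 llAAHHbb=4 llAAHhBb=8 llAAHhbb=8 llAAhhBb=4 llAAhhbb=4 llAaHHBb=8 llAaHHbb=8 llAaHhBb=16 llAaHhbb=16 llAahhBb=8 llAahhbb=8 llaaHHBb=4 llaaHHbb=4 llaaHhBb=8 llaaHhbb=8 llaahhBb=4 llaahhbb=4
L_ aa hh B_ hits 4/256; gcd=4; 4÷4/256÷4 = 1/64

P(L_ aa hh B_) = 1/64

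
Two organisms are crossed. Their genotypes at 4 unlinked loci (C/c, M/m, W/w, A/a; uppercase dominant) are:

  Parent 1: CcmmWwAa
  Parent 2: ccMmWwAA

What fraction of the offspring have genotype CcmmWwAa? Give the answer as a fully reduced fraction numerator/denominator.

CcmmWwAa gametes: CmWA×2, CmWa×2, CmwA×2, Cmwa×2, cmWA×2, cmWa×2, cmwA×2, cmwa×2
ccMmWwAA gametes: cMWA×4, cMwA×4, cmWA×4, cmwA×4
CcmmWwAa×ccMmWwAA grid (16·16=256): CcMmWWAA=8 CcMmWWAa=8 CcMmWwAA=16 CcMmWwAa=16 CcMmwwAA=8 CcMmwwAa=8 CcmmWWAA=8 CcmmWWAa=8 CcmmWwAA=16 CcmmWwAa=16 CcmmwwAA=8 CcmmwwAa=8 ccMmWWAA=8 ccMmWWAa=8 ccMmWwAA=16 ccMmWwAa=16 ccMmwwAA=8 ccMmwwAa=8 ccmmWWAA=8 ccmmWWAa=8 ccmmWwAA=16 ccmmWwAa=16 ccmmwwAA=8 ccmmwwAa=8
CcmmWwAa hits 16/256; gcd=16; 16÷16/256÷16 = 1/16

P(CcmmWwAa) = 1/16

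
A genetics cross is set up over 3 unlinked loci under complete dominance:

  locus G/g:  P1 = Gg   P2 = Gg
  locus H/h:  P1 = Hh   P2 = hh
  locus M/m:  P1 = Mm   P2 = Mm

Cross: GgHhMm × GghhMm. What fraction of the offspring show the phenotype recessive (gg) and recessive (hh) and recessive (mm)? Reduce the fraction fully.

P(gg hh mm) = 1/32

GgHhMm gametes: GHM×1, GHm×1, GhM×1, Ghm×1, gHM×1, gHm×1, ghM×1, ghm×1
GghhMm gametes: GhM×2, Ghm×2, ghM×2, ghm×2
GgHhMm×GghhMm grid (8·8=64): GGHhMM=2 GGHhMm=4 GGHhmm=2 GGhhMM=2 GGhhMm=4 GGhhmm=2 GgHhMM=4 GgHhMm=8 GgHhmm=4 GghhMM=4 GghhMm=8 Gghhmm=4 ggHhMM=2 ggHhMm=4 ggHhmm=2 gghhMM=2 gghhMm=4 gghhmm=2
gg hh mm hits 2/64; gcd=2; 2÷2/64÷2 = 1/32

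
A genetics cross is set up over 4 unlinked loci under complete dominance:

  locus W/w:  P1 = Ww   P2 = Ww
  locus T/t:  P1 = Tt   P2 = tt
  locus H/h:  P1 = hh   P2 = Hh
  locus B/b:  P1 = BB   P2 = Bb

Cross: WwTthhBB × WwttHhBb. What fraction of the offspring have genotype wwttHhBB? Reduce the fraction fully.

P(wwttHhBB) = 1/32

WwTthhBB gametes: WThB×4, WthB×4, wThB×4, wthB×4
WwttHhBb gametes: WtHB×2, WtHb×2, WthB×2, Wthb×2, wtHB×2, wtHb×2, wthB×2, wthb×2
WwTthhBB×WwttHhBb grid (16·16=256): WWTtHhBB=8 WWTtHhBb=8 WWTthhBB=8 WWTthhBb=8 WWttHhBB=8 WWttHhBb=8 WWtthhBB=8 WWtthhBb=8 WwTtHhBB=16 WwTtHhBb=16 WwTthhBB=16 WwTthhBb=16 WwttHhBB=16 WwttHhBb=16 WwtthhBB=16 WwtthhBb=16 wwTtHhBB=8 wwTtHhBb=8 wwTthhBB=8 wwTthhBb=8 wwttHhBB=8 wwttHhBb=8 wwtthhBB=8 wwtthhBb=8
wwttHhBB hits 8/256; gcd=8; 8÷8/256÷8 = 1/32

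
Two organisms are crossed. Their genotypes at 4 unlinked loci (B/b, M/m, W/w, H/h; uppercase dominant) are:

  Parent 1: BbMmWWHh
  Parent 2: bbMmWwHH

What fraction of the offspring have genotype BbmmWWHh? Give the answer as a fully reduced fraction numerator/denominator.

BbMmWWHh gametes: BMWH×2, BMWh×2, BmWH×2, BmWh×2, bMWH×2, bMWh×2, bmWH×2, bmWh×2
bbMmWwHH gametes: bMWH×4, bMwH×4, bmWH×4, bmwH×4
BbMmWWHh×bbMmWwHH grid (16·16=256): BbMMWWHH=8 BbMMWWHh=8 BbMMWwHH=8 BbMMWwHh=8 BbMmWWHH=16 BbMmWWHh=16 BbMmWwHH=16 BbMmWwHh=16 BbmmWWHH=8 BbmmWWHh=8 BbmmWwHH=8 BbmmWwHh=8 bbMMWWHH=8 bbMMWWHh=8 bbMMWwHH=8 bbMMWwHh=8 bbMmWWHH=16 bbMmWWHh=16 bbMmWwHH=16 bbMmWwHh=16 bbmmWWHH=8 bbmmWWHh=8 bbmmWwHH=8 bbmmWwHh=8
BbmmWWHh hits 8/256; gcd=8; 8÷8/256÷8 = 1/32

P(BbmmWWHh) = 1/32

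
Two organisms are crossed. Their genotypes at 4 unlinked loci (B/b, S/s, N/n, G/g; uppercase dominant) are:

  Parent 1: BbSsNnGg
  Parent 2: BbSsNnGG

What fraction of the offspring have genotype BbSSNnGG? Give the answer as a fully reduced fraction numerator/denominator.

BbSsNnGg gametes: BSNG×1, BSNg×1, BSnG×1, BSng×1, BsNG×1, BsNg×1, BsnG×1, Bsng×1, bSNG×1, bSNg×1, bSnG×1, bSng×1, bsNG×1, bsNg×1, bsnG×1, bsng×1
BbSsNnGG gametes: BSNG×2, BSnG×2, BsNG×2, BsnG×2, bSNG×2, bSnG×2, bsNG×2, bsnG×2
BbSsNnGg×BbSsNnGG grid (16·16=256): BBSSNNGG=2 BBSSNNGg=2 BBSSNnGG=4 BBSSNnGg=4 BBSSnnGG=2 BBSSnnGg=2 BBSsNNGG=4 BBSsNNGg=4 BBSsNnGG=8 BBSsNnGg=8 BBSsnnGG=4 BBSsnnGg=4 BBssNNGG=2 BBssNNGg=2 BBssNnGG=4 BBssNnGg=4 BBssnnGG=2 BBssnnGg=2 BbSSNNGG=4 BbSSNNGg=4 BbSSNnGG=8 BbSSNnGg=8 BbSSnnGG=4 BbSSnnGg=4 BbSsNNGG=8 BbSsNNGg=8 BbSsNnGG=16 BbSsNnGg=16 BbSsnnGG=8 BbSsnnGg=8 BbssNNGG=4 BbssNNGg=4 BbssNnGG=8 BbssNnGg=8 BbssnnGG=4 BbssnnGg=4 bbSSNNGG=2 bbSSNNGg=2 bbSSNnGG=4 bbSSNnGg=4 bbSSnnGG=2 bbSSnnGg=2 bbSsNNGG=4 bbSsNNGg=4 bbSsNnGG=8 bbSsNnGg=8 bbSsnnGG=4 bbSsnnGg=4 bbssNNGG=2 bbssNNGg=2 bbssNnGG=4 bbssNnGg=4 bbssnnGG=2 bbssnnGg=2
BbSSNnGG hits 8/256; gcd=8; 8÷8/256÷8 = 1/32

P(BbSSNnGG) = 1/32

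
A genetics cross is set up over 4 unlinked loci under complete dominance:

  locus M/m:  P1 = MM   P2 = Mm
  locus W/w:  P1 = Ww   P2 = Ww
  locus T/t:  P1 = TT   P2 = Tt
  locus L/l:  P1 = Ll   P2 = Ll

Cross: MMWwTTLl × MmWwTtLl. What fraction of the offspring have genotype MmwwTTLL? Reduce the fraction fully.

P(MmwwTTLL) = 1/64

MMWwTTLl gametes: MWTL×4, MWTl×4, MwTL×4, MwTl×4
MmWwTtLl gametes: MWTL×1, MWTl×1, MWtL×1, MWtl×1, MwTL×1, MwTl×1, MwtL×1, Mwtl×1, mWTL×1, mWTl×1, mWtL×1, mWtl×1, mwTL×1, mwTl×1, mwtL×1, mwtl×1
MMWwTTLl×MmWwTtLl grid (16·16=256): MMWWTTLL=4 MMWWTTLl=8 MMWWTTll=4 MMWWTtLL=4 MMWWTtLl=8 MMWWTtll=4 MMWwTTLL=8 MMWwTTLl=16 MMWwTTll=8 MMWwTtLL=8 MMWwTtLl=16 MMWwTtll=8 MMwwTTLL=4 MMwwTTLl=8 MMwwTTll=4 MMwwTtLL=4 MMwwTtLl=8 MMwwTtll=4 MmWWTTLL=4 MmWWTTLl=8 MmWWTTll=4 MmWWTtLL=4 MmWWTtLl=8 MmWWTtll=4 MmWwTTLL=8 MmWwTTLl=16 MmWwTTll=8 MmWwTtLL=8 MmWwTtLl=16 MmWwTtll=8 MmwwTTLL=4 MmwwTTLl=8 MmwwTTll=4 MmwwTtLL=4 MmwwTtLl=8 MmwwTtll=4
MmwwTTLL hits 4/256; gcd=4; 4÷4/256÷4 = 1/64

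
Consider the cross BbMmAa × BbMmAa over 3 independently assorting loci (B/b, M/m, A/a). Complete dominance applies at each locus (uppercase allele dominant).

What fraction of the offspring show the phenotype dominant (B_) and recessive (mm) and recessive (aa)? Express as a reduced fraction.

BbMmAa gametes: BMA×1, BMa×1, BmA×1, Bma×1, bMA×1, bMa×1, bmA×1, bma×1
BbMmAa gametes: BMA×1, BMa×1, BmA×1, Bma×1, bMA×1, bMa×1, bmA×1, bma×1
BbMmAa×BbMmAa grid (8·8=64): BBMMAA=1 BBMMAa=2 BBMMaa=1 BBMmAA=2 BBMmAa=4 BBMmaa=2 BBmmAA=1 BBmmAa=2 BBmmaa=1 BbMMAA=2 BbMMAa=4 BbMMaa=2 BbMmAA=4 BbMmAa=8 BbMmaa=4 BbmmAA=2 BbmmAa=4 Bbmmaa=2 bbMMAA=1 bbMMAa=2 bbMMaa=1 bbMmAA=2 bbMmAa=4 bbMmaa=2 bbmmAA=1 bbmmAa=2 bbmmaa=1
B_ mm aa hits 3/64; gcd=1; 3÷1/64÷1 = 3/64

P(B_ mm aa) = 3/64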